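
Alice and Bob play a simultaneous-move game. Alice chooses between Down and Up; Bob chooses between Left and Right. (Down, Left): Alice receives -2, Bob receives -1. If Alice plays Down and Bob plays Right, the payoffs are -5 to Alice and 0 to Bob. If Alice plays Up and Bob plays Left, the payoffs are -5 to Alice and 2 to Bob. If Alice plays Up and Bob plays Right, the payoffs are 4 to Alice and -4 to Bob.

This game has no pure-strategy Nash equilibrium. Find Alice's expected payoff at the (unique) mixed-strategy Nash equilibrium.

-11/4

Set Alice's expected payoff from Down equal to that from Up:
  Alice's payoff from Down: q·(-2) + (1−q)·(-5) = 3q - 5
  Alice's payoff from Up: q·(-5) + (1−q)·4 = -9q + 4
  3q - 5 = -9q + 4  ⇒  12q = 9  ⇒  q = 3/4.
At equilibrium Alice is indifferent across rows, so Alice's payoff equals the payoff from Down: (3/4)·(-2) + (1/4)·(-5) = -11/4.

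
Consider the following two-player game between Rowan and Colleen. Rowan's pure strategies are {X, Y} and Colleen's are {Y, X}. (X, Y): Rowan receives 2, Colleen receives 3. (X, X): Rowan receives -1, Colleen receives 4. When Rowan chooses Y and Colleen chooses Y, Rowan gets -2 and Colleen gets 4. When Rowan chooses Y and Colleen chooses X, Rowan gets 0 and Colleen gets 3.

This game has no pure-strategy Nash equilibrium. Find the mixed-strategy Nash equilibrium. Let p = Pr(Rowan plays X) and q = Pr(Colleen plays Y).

Colleen's indifference between Y and X determines Rowan's mixing probability p:
  Colleen's expected payoff from Y: p·3 + (1−p)·4 = -p + 4
  Colleen's expected payoff from X: p·4 + (1−p)·3 = p + 3
  -p + 4 = p + 3  ⇒  -2p = -1  ⇒  p = 1/2.
Colleen's mix must leave Rowan indifferent between X and Y.
  Rowan's expected payoff from X: q·2 + (1−q)·(-1) = 3q - 1
  Rowan's expected payoff from Y: q·(-2) + (1−q)·0 = -2q
  3q - 1 = -2q  ⇒  5q = 1  ⇒  q = 1/5.

p = 1/2, q = 1/5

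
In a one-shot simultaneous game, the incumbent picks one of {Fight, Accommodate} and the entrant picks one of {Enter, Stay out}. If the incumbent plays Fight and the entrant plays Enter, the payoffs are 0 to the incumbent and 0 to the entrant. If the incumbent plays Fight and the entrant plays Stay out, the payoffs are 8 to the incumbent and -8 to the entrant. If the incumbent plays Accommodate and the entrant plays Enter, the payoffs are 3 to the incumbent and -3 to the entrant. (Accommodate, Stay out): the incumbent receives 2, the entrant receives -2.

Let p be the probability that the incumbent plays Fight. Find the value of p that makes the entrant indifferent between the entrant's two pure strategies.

In a mixed equilibrium the entrant is indifferent between Enter and Stay out; this condition fixes p.
  the entrant's payoff to Enter: p·0 + (1−p)·(-3) = 3p - 3
  the entrant's payoff to Stay out: p·(-8) + (1−p)·(-2) = -6p - 2
  3p - 3 = -6p - 2  ⇒  9p = 1  ⇒  p = 1/9.

p = 1/9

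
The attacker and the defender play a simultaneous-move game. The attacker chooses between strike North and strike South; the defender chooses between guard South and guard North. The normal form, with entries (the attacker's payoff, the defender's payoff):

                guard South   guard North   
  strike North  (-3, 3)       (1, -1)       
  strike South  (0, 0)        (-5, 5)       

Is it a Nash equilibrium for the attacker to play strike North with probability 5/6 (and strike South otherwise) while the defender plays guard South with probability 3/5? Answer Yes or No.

Given the attacker's mix p = 5/6, the defender's payoff from guard South is 5/2 but from guard North is 0. The defender strictly prefers guard South, so the defender would not mix.
So the proposed profile is not a Nash equilibrium.

No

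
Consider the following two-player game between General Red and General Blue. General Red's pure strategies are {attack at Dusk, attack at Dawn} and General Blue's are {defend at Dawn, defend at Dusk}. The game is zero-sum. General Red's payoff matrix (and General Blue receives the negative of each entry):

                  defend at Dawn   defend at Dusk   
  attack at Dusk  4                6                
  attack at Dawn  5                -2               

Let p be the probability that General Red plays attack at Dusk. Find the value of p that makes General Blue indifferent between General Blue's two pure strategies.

Set General Blue's expected payoff from defend at Dawn equal to that from defend at Dusk:
  General Blue's payoff to defend at Dawn: p·(-4) + (1−p)·(-5) = p - 5
  General Blue's payoff to defend at Dusk: p·(-6) + (1−p)·2 = -8p + 2
  p - 5 = -8p + 2  ⇒  9p = 7  ⇒  p = 7/9.

p = 7/9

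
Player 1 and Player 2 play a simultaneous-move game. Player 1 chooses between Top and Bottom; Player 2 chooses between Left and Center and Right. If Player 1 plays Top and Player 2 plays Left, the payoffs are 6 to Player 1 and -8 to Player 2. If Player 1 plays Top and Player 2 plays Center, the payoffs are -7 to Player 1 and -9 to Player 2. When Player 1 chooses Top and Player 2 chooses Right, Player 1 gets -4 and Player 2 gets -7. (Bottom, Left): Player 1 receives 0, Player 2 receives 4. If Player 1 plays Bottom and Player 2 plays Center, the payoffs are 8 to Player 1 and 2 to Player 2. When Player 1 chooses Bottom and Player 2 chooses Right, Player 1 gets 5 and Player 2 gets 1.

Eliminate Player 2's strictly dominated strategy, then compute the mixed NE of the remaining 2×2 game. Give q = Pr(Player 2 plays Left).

q = 3/5

Player 2's strategy Center is strictly dominated by Left: -8 > -9 and 4 > 2. Eliminate Center.
In a mixed equilibrium Player 1 is indifferent between Top and Bottom; this condition fixes q.
  Player 1's payoff from Top: q·6 + (1−q)·(-4) = 10q - 4
  Player 1's payoff from Bottom: q·0 + (1−q)·5 = -5q + 5
  10q - 4 = -5q + 5  ⇒  15q = 9  ⇒  q = 3/5.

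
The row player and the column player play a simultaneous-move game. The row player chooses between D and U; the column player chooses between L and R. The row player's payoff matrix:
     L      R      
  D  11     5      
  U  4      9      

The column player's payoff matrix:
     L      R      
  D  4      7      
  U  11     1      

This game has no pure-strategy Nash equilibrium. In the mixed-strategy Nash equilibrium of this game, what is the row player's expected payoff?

79/11

The row player's indifference between D and U determines the column player's mixing probability q:
  the row player's payoff from D: q·11 + (1−q)·5 = 6q + 5
  the row player's payoff from U: q·4 + (1−q)·9 = -5q + 9
  6q + 5 = -5q + 9  ⇒  11q = 4  ⇒  q = 4/11.
At equilibrium the row player is indifferent across rows, so the row player's payoff equals the payoff from D: (4/11)·11 + (7/11)·5 = 79/11.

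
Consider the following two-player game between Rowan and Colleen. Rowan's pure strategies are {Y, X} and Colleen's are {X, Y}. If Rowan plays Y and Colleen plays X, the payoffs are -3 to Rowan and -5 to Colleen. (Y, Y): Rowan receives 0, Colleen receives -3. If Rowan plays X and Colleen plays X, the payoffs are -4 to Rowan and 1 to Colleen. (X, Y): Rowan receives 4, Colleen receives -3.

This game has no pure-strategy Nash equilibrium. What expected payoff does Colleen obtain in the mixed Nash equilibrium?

-3

Rowan's mix must leave Colleen indifferent between X and Y.
  Colleen's payoff from X: p·(-5) + (1−p)·1 = -6p + 1
  Colleen's payoff from Y: p·(-3) + (1−p)·(-3) = -3
  -6p + 1 = -3  ⇒  -6p = -4  ⇒  p = 2/3.
At equilibrium Colleen is indifferent across columns, so Colleen's payoff equals the payoff from X: (2/3)·(-5) + (1/3)·1 = -3.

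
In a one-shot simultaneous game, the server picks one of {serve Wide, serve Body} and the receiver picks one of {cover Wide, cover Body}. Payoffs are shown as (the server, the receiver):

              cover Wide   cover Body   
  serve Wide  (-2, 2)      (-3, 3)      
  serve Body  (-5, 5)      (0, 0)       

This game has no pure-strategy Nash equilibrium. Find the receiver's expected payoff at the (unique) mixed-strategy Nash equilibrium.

5/2

The receiver's indifference between cover Wide and cover Body determines the server's mixing probability p:
  the receiver's payoff to cover Wide: p·2 + (1−p)·5 = -3p + 5
  the receiver's payoff to cover Body: p·3 + (1−p)·0 = 3p
  -3p + 5 = 3p  ⇒  -6p = -5  ⇒  p = 5/6.
At equilibrium the receiver is indifferent across columns, so the receiver's payoff equals the payoff from cover Wide: (5/6)·2 + (1/6)·5 = 5/2.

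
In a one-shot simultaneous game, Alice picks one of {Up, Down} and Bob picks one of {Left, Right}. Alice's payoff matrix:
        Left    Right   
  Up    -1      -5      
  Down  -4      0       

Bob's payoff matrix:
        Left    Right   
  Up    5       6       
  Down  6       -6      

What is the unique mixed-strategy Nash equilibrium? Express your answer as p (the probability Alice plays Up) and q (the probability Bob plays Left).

Set Bob's expected payoff from Left equal to that from Right:
  Bob's payoff from Left: p·5 + (1−p)·6 = -p + 6
  Bob's payoff from Right: p·6 + (1−p)·(-6) = 12p - 6
  -p + 6 = 12p - 6  ⇒  -13p = -12  ⇒  p = 12/13.
Bob's mix must leave Alice indifferent between Up and Down.
  Alice's payoff from Up: q·(-1) + (1−q)·(-5) = 4q - 5
  Alice's payoff from Down: q·(-4) + (1−q)·0 = -4q
  4q - 5 = -4q  ⇒  8q = 5  ⇒  q = 5/8.

p = 12/13, q = 5/8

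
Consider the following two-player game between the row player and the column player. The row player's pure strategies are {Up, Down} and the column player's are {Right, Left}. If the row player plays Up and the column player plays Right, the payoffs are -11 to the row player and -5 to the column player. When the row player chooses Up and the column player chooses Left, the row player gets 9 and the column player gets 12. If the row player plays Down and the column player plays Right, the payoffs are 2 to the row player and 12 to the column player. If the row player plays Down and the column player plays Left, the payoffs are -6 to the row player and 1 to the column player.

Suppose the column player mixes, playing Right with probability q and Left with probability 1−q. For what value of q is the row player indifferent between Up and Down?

q = 15/28

In a mixed equilibrium the row player is indifferent between Up and Down; this condition fixes q.
  the row player's payoff from Up: q·(-11) + (1−q)·9 = -20q + 9
  the row player's payoff from Down: q·2 + (1−q)·(-6) = 8q - 6
  -20q + 9 = 8q - 6  ⇒  -28q = -15  ⇒  q = 15/28.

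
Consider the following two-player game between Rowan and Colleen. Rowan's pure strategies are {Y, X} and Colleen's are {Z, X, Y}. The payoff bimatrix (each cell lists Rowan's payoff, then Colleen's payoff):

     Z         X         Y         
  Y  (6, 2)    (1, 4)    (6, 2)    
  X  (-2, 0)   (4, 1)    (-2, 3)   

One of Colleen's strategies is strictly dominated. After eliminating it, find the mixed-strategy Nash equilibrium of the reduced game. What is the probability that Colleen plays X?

q = 8/11

Colleen's strategy Z is strictly dominated by X: 4 > 2 and 1 > 0. Eliminate Z.
In a mixed equilibrium Rowan is indifferent between Y and X; this condition fixes q.
  Rowan's payoff from Y: q·1 + (1−q)·6 = -5q + 6
  Rowan's payoff from X: q·4 + (1−q)·(-2) = 6q - 2
  -5q + 6 = 6q - 2  ⇒  -11q = -8  ⇒  q = 8/11.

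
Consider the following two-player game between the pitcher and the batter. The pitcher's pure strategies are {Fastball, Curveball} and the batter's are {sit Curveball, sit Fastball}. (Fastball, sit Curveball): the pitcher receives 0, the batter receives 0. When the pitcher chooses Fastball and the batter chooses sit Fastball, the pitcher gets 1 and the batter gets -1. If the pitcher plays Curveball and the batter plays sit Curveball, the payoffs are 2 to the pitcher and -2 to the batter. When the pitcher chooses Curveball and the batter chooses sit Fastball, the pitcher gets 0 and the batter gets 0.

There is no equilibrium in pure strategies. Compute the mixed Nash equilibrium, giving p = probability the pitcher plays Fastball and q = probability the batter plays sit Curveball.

The pitcher's mix must leave the batter indifferent between sit Curveball and sit Fastball.
  the batter's payoff to sit Curveball: p·0 + (1−p)·(-2) = 2p - 2
  the batter's payoff to sit Fastball: p·(-1) + (1−p)·0 = -p
  2p - 2 = -p  ⇒  3p = 2  ⇒  p = 2/3.
In a mixed equilibrium the pitcher is indifferent between Fastball and Curveball; this condition fixes q.
  the pitcher's expected payoff from Fastball: q·0 + (1−q)·1 = -q + 1
  the pitcher's expected payoff from Curveball: q·2 + (1−q)·0 = 2q
  -q + 1 = 2q  ⇒  -3q = -1  ⇒  q = 1/3.

p = 2/3, q = 1/3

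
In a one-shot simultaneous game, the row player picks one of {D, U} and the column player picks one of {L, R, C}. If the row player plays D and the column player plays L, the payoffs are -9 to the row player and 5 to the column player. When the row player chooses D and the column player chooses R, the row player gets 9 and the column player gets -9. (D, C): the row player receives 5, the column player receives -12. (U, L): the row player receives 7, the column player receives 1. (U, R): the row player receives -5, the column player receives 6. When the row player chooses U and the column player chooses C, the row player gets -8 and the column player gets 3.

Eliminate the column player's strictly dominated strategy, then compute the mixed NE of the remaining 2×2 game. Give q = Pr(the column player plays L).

The column player's strategy C is strictly dominated by R: -9 > -12 and 6 > 3. Eliminate C.
Set the row player's expected payoff from D equal to that from U:
  the row player's payoff to D: q·(-9) + (1−q)·9 = -18q + 9
  the row player's payoff to U: q·7 + (1−q)·(-5) = 12q - 5
  -18q + 9 = 12q - 5  ⇒  -30q = -14  ⇒  q = 7/15.

q = 7/15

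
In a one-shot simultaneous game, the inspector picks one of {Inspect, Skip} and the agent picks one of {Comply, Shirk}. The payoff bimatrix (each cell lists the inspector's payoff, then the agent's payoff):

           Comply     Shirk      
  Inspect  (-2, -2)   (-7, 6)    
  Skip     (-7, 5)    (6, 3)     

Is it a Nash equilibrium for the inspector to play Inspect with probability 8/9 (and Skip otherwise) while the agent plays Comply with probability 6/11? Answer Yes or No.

Given the inspector's mix p = 8/9, the agent's payoff from Comply is -11/9 but from Shirk is 17/3. The agent strictly prefers Shirk, so the agent would not mix.
So the proposed profile is not a Nash equilibrium.

No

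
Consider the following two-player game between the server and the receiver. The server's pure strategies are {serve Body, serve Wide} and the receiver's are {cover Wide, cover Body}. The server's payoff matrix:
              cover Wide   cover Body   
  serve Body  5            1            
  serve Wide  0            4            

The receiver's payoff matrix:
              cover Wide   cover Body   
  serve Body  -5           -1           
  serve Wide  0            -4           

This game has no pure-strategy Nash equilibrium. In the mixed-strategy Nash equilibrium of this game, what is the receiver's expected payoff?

The server's mix must leave the receiver indifferent between cover Wide and cover Body.
  the receiver's payoff to cover Wide: p·(-5) + (1−p)·0 = -5p
  the receiver's payoff to cover Body: p·(-1) + (1−p)·(-4) = 3p - 4
  -5p = 3p - 4  ⇒  -8p = -4  ⇒  p = 1/2.
At equilibrium the receiver is indifferent across columns, so the receiver's payoff equals the payoff from cover Wide: (1/2)·(-5) + (1/2)·0 = -5/2.

-5/2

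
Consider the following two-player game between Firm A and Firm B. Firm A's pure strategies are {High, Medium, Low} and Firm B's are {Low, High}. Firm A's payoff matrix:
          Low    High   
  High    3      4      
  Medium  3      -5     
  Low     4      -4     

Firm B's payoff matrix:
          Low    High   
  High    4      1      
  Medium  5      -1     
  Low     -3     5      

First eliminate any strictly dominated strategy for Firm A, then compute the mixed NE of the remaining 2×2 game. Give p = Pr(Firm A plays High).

p = 8/11

Firm A's strategy Medium is strictly dominated by Low: 4 > 3 and -4 > -5. Eliminate Medium.
For Firm B to be willing to mix, Firm B must be indifferent between Low and High, which pins down Firm A's mix.
  Firm B's payoff to Low: p·4 + (1−p)·(-3) = 7p - 3
  Firm B's payoff to High: p·1 + (1−p)·5 = -4p + 5
  7p - 3 = -4p + 5  ⇒  11p = 8  ⇒  p = 8/11.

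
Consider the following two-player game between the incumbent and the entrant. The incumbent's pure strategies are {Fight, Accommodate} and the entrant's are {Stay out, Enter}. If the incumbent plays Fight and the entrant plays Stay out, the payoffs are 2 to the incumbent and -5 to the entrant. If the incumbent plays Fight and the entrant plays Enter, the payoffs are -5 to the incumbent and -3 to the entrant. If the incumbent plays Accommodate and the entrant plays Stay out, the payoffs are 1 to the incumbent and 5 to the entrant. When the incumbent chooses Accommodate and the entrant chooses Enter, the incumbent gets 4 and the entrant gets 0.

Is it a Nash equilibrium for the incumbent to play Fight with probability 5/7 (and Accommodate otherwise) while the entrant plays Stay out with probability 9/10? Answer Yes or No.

Yes

Check the entrant's indifference given the incumbent's mix p = 5/7:
  payoff from Stay out = -15/7; payoff from Enter = -15/7 — equal.
Check the incumbent's indifference given the entrant's mix q = 9/10:
  payoff from Fight = 13/10; payoff from Accommodate = 13/10 — equal.
Both players are indifferent, so neither can profitably deviate.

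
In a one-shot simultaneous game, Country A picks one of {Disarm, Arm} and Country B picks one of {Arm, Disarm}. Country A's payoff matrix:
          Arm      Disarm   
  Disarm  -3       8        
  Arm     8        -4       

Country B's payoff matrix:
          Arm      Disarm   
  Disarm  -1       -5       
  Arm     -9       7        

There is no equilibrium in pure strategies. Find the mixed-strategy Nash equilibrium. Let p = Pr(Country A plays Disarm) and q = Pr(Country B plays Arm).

Country A's mix must leave Country B indifferent between Arm and Disarm.
  Country B's expected payoff from Arm: p·(-1) + (1−p)·(-9) = 8p - 9
  Country B's expected payoff from Disarm: p·(-5) + (1−p)·7 = -12p + 7
  8p - 9 = -12p + 7  ⇒  20p = 16  ⇒  p = 4/5.
For Country A to be willing to mix, Country A must be indifferent between Disarm and Arm, which pins down Country B's mix.
  Country A's payoff to Disarm: q·(-3) + (1−q)·8 = -11q + 8
  Country A's payoff to Arm: q·8 + (1−q)·(-4) = 12q - 4
  -11q + 8 = 12q - 4  ⇒  -23q = -12  ⇒  q = 12/23.

p = 4/5, q = 12/23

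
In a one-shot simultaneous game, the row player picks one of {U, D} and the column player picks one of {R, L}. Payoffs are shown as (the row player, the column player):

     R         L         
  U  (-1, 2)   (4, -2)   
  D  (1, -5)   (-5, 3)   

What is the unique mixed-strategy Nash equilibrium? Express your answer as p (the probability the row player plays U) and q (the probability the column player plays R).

p = 2/3, q = 9/11

The row player's mix must leave the column player indifferent between R and L.
  the column player's payoff from R: p·2 + (1−p)·(-5) = 7p - 5
  the column player's payoff from L: p·(-2) + (1−p)·3 = -5p + 3
  7p - 5 = -5p + 3  ⇒  12p = 8  ⇒  p = 2/3.
For the row player to be willing to mix, the row player must be indifferent between U and D, which pins down the column player's mix.
  the row player's payoff from U: q·(-1) + (1−q)·4 = -5q + 4
  the row player's payoff from D: q·1 + (1−q)·(-5) = 6q - 5
  -5q + 4 = 6q - 5  ⇒  -11q = -9  ⇒  q = 9/11.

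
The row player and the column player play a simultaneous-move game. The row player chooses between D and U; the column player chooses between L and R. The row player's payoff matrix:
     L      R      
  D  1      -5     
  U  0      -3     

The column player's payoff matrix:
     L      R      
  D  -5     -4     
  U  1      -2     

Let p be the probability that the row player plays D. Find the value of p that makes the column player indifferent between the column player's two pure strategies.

p = 3/4

The column player's indifference between L and R determines the row player's mixing probability p:
  the column player's payoff to L: p·(-5) + (1−p)·1 = -6p + 1
  the column player's payoff to R: p·(-4) + (1−p)·(-2) = -2p - 2
  -6p + 1 = -2p - 2  ⇒  -4p = -3  ⇒  p = 3/4.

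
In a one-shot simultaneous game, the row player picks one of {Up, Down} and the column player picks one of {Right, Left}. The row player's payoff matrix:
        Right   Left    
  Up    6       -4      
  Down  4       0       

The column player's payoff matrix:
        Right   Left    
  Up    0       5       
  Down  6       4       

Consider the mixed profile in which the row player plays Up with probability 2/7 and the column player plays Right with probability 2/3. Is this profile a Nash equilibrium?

Check the column player's indifference given the row player's mix p = 2/7:
  payoff from Right = 30/7; payoff from Left = 30/7 — equal.
Check the row player's indifference given the column player's mix q = 2/3:
  payoff from Up = 8/3; payoff from Down = 8/3 — equal.
Both players are indifferent, so neither can profitably deviate.

Yes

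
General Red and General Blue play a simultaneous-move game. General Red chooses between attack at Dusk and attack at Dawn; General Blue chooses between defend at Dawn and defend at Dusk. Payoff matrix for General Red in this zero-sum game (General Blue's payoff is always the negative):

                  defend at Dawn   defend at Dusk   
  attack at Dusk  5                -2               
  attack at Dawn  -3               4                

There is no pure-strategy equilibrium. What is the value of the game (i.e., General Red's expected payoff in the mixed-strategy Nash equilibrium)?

Set General Red's expected payoff from attack at Dusk equal to that from attack at Dawn:
  General Red's payoff from attack at Dusk: q·5 + (1−q)·(-2) = 7q - 2
  General Red's payoff from attack at Dawn: q·(-3) + (1−q)·4 = -7q + 4
  7q - 2 = -7q + 4  ⇒  14q = 6  ⇒  q = 3/7.
The value is General Red's expected payoff against this mix (using attack at Dusk): (3/7)·5 + (4/7)·(-2) = 1.

v = 1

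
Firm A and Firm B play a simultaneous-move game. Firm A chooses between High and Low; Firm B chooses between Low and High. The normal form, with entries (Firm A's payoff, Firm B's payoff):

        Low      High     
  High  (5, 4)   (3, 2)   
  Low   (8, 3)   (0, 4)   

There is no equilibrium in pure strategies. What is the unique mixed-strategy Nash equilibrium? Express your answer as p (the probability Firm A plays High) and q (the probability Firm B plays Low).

p = 1/3, q = 1/2

For Firm B to be willing to mix, Firm B must be indifferent between Low and High, which pins down Firm A's mix.
  Firm B's expected payoff from Low: p·4 + (1−p)·3 = p + 3
  Firm B's expected payoff from High: p·2 + (1−p)·4 = -2p + 4
  p + 3 = -2p + 4  ⇒  3p = 1  ⇒  p = 1/3.
For Firm A to be willing to mix, Firm A must be indifferent between High and Low, which pins down Firm B's mix.
  Firm A's payoff from High: q·5 + (1−q)·3 = 2q + 3
  Firm A's payoff from Low: q·8 + (1−q)·0 = 8q
  2q + 3 = 8q  ⇒  -6q = -3  ⇒  q = 1/2.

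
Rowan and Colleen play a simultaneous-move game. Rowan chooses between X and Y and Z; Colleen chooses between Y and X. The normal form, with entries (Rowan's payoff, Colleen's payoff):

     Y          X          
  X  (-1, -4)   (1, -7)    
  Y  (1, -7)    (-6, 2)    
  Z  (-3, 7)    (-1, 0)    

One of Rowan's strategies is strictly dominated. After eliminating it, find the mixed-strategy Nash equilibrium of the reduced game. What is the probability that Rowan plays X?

p = 3/4

Rowan's strategy Z is strictly dominated by X: -1 > -3 and 1 > -1. Eliminate Z.
Rowan's mix must leave Colleen indifferent between Y and X.
  Colleen's payoff to Y: p·(-4) + (1−p)·(-7) = 3p - 7
  Colleen's payoff to X: p·(-7) + (1−p)·2 = -9p + 2
  3p - 7 = -9p + 2  ⇒  12p = 9  ⇒  p = 3/4.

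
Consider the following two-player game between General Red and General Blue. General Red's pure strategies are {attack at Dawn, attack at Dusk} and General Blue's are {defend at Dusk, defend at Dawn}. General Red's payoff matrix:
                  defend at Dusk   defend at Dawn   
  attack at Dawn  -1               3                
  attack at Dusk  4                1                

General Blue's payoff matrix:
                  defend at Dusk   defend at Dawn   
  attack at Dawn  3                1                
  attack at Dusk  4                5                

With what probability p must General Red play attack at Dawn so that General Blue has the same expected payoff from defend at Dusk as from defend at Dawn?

p = 1/3

General Blue's indifference between defend at Dusk and defend at Dawn determines General Red's mixing probability p:
  General Blue's payoff to defend at Dusk: p·3 + (1−p)·4 = -p + 4
  General Blue's payoff to defend at Dawn: p·1 + (1−p)·5 = -4p + 5
  -p + 4 = -4p + 5  ⇒  3p = 1  ⇒  p = 1/3.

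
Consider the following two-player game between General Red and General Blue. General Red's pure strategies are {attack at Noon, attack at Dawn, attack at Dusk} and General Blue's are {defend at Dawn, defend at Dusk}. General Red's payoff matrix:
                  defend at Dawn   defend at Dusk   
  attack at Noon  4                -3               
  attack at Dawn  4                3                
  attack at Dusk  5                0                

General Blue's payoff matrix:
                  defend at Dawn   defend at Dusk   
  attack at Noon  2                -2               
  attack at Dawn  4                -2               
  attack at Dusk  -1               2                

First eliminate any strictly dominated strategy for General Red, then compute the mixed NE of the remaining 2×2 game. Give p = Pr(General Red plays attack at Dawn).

p = 1/3

General Red's strategy attack at Noon is strictly dominated by attack at Dusk: 5 > 4 and 0 > -3. Eliminate attack at Noon.
Set General Blue's expected payoff from defend at Dawn equal to that from defend at Dusk:
  General Blue's expected payoff from defend at Dawn: p·4 + (1−p)·(-1) = 5p - 1
  General Blue's expected payoff from defend at Dusk: p·(-2) + (1−p)·2 = -4p + 2
  5p - 1 = -4p + 2  ⇒  9p = 3  ⇒  p = 1/3.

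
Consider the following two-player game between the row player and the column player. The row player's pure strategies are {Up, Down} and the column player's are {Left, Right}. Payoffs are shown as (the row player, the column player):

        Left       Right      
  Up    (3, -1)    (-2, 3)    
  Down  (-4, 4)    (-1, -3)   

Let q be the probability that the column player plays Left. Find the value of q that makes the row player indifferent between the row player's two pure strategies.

The row player's indifference between Up and Down determines the column player's mixing probability q:
  the row player's expected payoff from Up: q·3 + (1−q)·(-2) = 5q - 2
  the row player's expected payoff from Down: q·(-4) + (1−q)·(-1) = -3q - 1
  5q - 2 = -3q - 1  ⇒  8q = 1  ⇒  q = 1/8.

q = 1/8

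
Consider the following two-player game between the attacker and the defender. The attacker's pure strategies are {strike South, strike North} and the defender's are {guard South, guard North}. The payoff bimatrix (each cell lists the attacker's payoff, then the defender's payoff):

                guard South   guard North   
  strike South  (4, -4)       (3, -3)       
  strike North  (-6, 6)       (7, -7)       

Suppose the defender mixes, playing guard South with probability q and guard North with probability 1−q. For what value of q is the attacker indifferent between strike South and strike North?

The attacker's indifference between strike South and strike North determines the defender's mixing probability q:
  the attacker's payoff from strike South: q·4 + (1−q)·3 = q + 3
  the attacker's payoff from strike North: q·(-6) + (1−q)·7 = -13q + 7
  q + 3 = -13q + 7  ⇒  14q = 4  ⇒  q = 2/7.

q = 2/7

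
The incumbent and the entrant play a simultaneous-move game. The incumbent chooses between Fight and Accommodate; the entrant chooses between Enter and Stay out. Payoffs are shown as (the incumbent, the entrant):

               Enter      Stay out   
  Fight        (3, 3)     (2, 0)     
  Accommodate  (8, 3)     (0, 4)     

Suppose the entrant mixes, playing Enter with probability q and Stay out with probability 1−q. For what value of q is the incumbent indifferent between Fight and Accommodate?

q = 2/7

For the incumbent to be willing to mix, the incumbent must be indifferent between Fight and Accommodate, which pins down the entrant's mix.
  the incumbent's expected payoff from Fight: q·3 + (1−q)·2 = q + 2
  the incumbent's expected payoff from Accommodate: q·8 + (1−q)·0 = 8q
  q + 2 = 8q  ⇒  -7q = -2  ⇒  q = 2/7.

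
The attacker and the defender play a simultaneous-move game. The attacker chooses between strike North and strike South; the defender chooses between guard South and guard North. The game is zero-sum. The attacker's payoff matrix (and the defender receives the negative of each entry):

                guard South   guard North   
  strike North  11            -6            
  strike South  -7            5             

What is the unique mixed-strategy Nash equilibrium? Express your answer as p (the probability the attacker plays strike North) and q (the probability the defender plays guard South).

p = 12/29, q = 11/29

The attacker's mix must leave the defender indifferent between guard South and guard North.
  the defender's expected payoff from guard South: p·(-11) + (1−p)·7 = -18p + 7
  the defender's expected payoff from guard North: p·6 + (1−p)·(-5) = 11p - 5
  -18p + 7 = 11p - 5  ⇒  -29p = -12  ⇒  p = 12/29.
The attacker's indifference between strike North and strike South determines the defender's mixing probability q:
  the attacker's payoff from strike North: q·11 + (1−q)·(-6) = 17q - 6
  the attacker's payoff from strike South: q·(-7) + (1−q)·5 = -12q + 5
  17q - 6 = -12q + 5  ⇒  29q = 11  ⇒  q = 11/29.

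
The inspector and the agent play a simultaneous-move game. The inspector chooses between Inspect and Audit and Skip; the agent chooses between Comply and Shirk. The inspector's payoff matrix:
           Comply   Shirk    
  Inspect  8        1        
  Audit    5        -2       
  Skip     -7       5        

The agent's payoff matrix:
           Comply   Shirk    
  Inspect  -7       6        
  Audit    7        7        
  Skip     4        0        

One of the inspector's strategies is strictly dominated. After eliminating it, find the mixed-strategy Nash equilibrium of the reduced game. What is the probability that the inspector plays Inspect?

p = 4/17

The inspector's strategy Audit is strictly dominated by Inspect: 8 > 5 and 1 > -2. Eliminate Audit.
For the agent to be willing to mix, the agent must be indifferent between Comply and Shirk, which pins down the inspector's mix.
  the agent's payoff from Comply: p·(-7) + (1−p)·4 = -11p + 4
  the agent's payoff from Shirk: p·6 + (1−p)·0 = 6p
  -11p + 4 = 6p  ⇒  -17p = -4  ⇒  p = 4/17.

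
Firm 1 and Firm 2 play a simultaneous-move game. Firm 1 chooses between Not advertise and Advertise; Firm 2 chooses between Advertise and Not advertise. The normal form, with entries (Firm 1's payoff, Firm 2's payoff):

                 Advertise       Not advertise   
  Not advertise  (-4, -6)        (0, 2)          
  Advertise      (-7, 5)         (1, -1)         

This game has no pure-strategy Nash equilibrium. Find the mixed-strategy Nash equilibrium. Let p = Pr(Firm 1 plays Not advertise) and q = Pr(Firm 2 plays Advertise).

p = 3/7, q = 1/4

In a mixed equilibrium Firm 2 is indifferent between Advertise and Not advertise; this condition fixes p.
  Firm 2's payoff from Advertise: p·(-6) + (1−p)·5 = -11p + 5
  Firm 2's payoff from Not advertise: p·2 + (1−p)·(-1) = 3p - 1
  -11p + 5 = 3p - 1  ⇒  -14p = -6  ⇒  p = 3/7.
In a mixed equilibrium Firm 1 is indifferent between Not advertise and Advertise; this condition fixes q.
  Firm 1's payoff from Not advertise: q·(-4) + (1−q)·0 = -4q
  Firm 1's payoff from Advertise: q·(-7) + (1−q)·1 = -8q + 1
  -4q = -8q + 1  ⇒  4q = 1  ⇒  q = 1/4.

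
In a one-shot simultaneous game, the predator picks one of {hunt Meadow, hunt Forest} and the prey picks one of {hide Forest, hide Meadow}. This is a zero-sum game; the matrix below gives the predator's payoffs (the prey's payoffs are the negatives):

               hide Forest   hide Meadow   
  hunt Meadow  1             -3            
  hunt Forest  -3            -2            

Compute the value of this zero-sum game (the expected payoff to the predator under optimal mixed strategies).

The prey's mix must leave the predator indifferent between hunt Meadow and hunt Forest.
  the predator's payoff to hunt Meadow: q·1 + (1−q)·(-3) = 4q - 3
  the predator's payoff to hunt Forest: q·(-3) + (1−q)·(-2) = -q - 2
  4q - 3 = -q - 2  ⇒  5q = 1  ⇒  q = 1/5.
The value is the predator's expected payoff against this mix (using hunt Meadow): (1/5)·1 + (4/5)·(-3) = -11/5.

v = -11/5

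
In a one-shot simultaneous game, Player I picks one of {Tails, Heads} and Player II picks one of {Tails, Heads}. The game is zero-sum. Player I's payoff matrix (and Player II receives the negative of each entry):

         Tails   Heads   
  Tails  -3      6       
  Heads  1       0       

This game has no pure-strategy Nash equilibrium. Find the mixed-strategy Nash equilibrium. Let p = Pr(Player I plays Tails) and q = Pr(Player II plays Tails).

For Player II to be willing to mix, Player II must be indifferent between Tails and Heads, which pins down Player I's mix.
  Player II's payoff from Tails: p·3 + (1−p)·(-1) = 4p - 1
  Player II's payoff from Heads: p·(-6) + (1−p)·0 = -6p
  4p - 1 = -6p  ⇒  10p = 1  ⇒  p = 1/10.
Player I's indifference between Tails and Heads determines Player II's mixing probability q:
  Player I's payoff to Tails: q·(-3) + (1−q)·6 = -9q + 6
  Player I's payoff to Heads: q·1 + (1−q)·0 = q
  -9q + 6 = q  ⇒  -10q = -6  ⇒  q = 3/5.

p = 1/10, q = 3/5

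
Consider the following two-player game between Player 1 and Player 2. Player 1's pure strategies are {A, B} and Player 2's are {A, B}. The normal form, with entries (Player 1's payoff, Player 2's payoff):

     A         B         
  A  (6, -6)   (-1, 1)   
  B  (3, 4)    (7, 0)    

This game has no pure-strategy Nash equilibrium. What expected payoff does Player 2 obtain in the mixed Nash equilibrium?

4/11

Player 2's indifference between A and B determines Player 1's mixing probability p:
  Player 2's payoff from A: p·(-6) + (1−p)·4 = -10p + 4
  Player 2's payoff from B: p·1 + (1−p)·0 = p
  -10p + 4 = p  ⇒  -11p = -4  ⇒  p = 4/11.
At equilibrium Player 2 is indifferent across columns, so Player 2's payoff equals the payoff from A: (4/11)·(-6) + (7/11)·4 = 4/11.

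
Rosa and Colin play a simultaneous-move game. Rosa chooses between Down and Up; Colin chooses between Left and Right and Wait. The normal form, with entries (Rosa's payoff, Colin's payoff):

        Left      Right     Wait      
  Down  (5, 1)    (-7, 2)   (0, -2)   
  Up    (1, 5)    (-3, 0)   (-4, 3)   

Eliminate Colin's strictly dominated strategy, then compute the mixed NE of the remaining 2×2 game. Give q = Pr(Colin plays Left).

Colin's strategy Wait is strictly dominated by Left: 1 > -2 and 5 > 3. Eliminate Wait.
Set Rosa's expected payoff from Down equal to that from Up:
  Rosa's payoff from Down: q·5 + (1−q)·(-7) = 12q - 7
  Rosa's payoff from Up: q·1 + (1−q)·(-3) = 4q - 3
  12q - 7 = 4q - 3  ⇒  8q = 4  ⇒  q = 1/2.

q = 1/2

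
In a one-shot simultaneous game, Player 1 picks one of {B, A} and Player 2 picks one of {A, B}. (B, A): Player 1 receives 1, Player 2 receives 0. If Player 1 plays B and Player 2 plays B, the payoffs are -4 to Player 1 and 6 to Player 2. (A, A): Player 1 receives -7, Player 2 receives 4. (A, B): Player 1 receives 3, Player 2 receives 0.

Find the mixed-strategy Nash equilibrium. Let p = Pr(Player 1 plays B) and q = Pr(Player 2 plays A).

p = 2/5, q = 7/15

Player 2's indifference between A and B determines Player 1's mixing probability p:
  Player 2's payoff to A: p·0 + (1−p)·4 = -4p + 4
  Player 2's payoff to B: p·6 + (1−p)·0 = 6p
  -4p + 4 = 6p  ⇒  -10p = -4  ⇒  p = 2/5.
Player 2's mix must leave Player 1 indifferent between B and A.
  Player 1's expected payoff from B: q·1 + (1−q)·(-4) = 5q - 4
  Player 1's expected payoff from A: q·(-7) + (1−q)·3 = -10q + 3
  5q - 4 = -10q + 3  ⇒  15q = 7  ⇒  q = 7/15.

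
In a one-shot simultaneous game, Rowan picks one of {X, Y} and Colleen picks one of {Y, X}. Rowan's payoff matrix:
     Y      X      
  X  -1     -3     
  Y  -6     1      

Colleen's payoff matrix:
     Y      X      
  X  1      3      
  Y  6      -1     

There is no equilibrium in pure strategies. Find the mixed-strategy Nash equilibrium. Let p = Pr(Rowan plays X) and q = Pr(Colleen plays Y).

Rowan's mix must leave Colleen indifferent between Y and X.
  Colleen's payoff from Y: p·1 + (1−p)·6 = -5p + 6
  Colleen's payoff from X: p·3 + (1−p)·(-1) = 4p - 1
  -5p + 6 = 4p - 1  ⇒  -9p = -7  ⇒  p = 7/9.
Set Rowan's expected payoff from X equal to that from Y:
  Rowan's payoff to X: q·(-1) + (1−q)·(-3) = 2q - 3
  Rowan's payoff to Y: q·(-6) + (1−q)·1 = -7q + 1
  2q - 3 = -7q + 1  ⇒  9q = 4  ⇒  q = 4/9.

p = 7/9, q = 4/9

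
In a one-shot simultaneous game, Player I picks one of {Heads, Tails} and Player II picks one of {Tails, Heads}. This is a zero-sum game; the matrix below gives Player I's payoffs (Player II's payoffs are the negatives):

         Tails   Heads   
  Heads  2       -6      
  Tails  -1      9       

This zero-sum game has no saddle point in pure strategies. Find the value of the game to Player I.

In a mixed equilibrium Player I is indifferent between Heads and Tails; this condition fixes q.
  Player I's expected payoff from Heads: q·2 + (1−q)·(-6) = 8q - 6
  Player I's expected payoff from Tails: q·(-1) + (1−q)·9 = -10q + 9
  8q - 6 = -10q + 9  ⇒  18q = 15  ⇒  q = 5/6.
The value is Player I's expected payoff against this mix (using Heads): (5/6)·2 + (1/6)·(-6) = 2/3.

v = 2/3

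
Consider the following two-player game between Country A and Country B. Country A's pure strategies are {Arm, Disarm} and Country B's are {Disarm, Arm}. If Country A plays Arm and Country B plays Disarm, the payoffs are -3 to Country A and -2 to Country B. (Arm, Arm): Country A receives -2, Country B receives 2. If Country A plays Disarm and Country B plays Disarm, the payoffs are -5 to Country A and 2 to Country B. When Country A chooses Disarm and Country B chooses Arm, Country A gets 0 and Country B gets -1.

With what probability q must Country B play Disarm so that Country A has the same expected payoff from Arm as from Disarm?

Set Country A's expected payoff from Arm equal to that from Disarm:
  Country A's expected payoff from Arm: q·(-3) + (1−q)·(-2) = -q - 2
  Country A's expected payoff from Disarm: q·(-5) + (1−q)·0 = -5q
  -q - 2 = -5q  ⇒  4q = 2  ⇒  q = 1/2.

q = 1/2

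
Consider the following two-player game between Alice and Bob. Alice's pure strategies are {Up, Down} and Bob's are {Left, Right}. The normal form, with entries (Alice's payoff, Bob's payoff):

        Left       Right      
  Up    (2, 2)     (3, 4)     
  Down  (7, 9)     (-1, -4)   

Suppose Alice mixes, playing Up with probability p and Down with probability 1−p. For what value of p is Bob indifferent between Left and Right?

p = 13/15

In a mixed equilibrium Bob is indifferent between Left and Right; this condition fixes p.
  Bob's payoff to Left: p·2 + (1−p)·9 = -7p + 9
  Bob's payoff to Right: p·4 + (1−p)·(-4) = 8p - 4
  -7p + 9 = 8p - 4  ⇒  -15p = -13  ⇒  p = 13/15.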